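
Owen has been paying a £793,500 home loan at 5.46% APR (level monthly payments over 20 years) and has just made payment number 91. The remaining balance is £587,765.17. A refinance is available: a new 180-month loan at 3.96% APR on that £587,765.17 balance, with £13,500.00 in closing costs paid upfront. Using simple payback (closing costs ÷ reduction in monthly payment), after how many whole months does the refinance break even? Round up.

Current payment = 793,500 × 5.46%/12 / (1 − (1+0.0045500)^−240) = £5,440.47.
Refinanced payment = 587,765.17 × 0.0033000 / (1 − (1+0.0033000)^−180) = £4,335.86.
Monthly savings = £5,440.47 − £4,335.86 = £1,104.61.
Break-even = £13,500.00 / £1,104.61 = 12.22 → 13 months.

13 months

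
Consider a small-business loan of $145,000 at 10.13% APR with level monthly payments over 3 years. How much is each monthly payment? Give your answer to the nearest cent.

Monthly rate = 10.13%/12 = 0.0084417; payment = 145,000 × 0.0084417 / (1 − (1+0.0084417)^−36) = $4,687.60.

$4,687.60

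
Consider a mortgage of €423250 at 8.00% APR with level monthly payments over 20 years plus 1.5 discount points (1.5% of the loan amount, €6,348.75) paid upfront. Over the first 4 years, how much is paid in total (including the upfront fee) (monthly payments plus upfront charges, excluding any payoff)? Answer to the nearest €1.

€176,280

At 8.00% the monthly rate is 0.0066667, so the payment is 423,250 × 0.0066667 / (1 − 1.0066667^−240) = €3,540.23.
Total outlay = 48 × €3,540.23 + €6,348.75 = €176,279.79.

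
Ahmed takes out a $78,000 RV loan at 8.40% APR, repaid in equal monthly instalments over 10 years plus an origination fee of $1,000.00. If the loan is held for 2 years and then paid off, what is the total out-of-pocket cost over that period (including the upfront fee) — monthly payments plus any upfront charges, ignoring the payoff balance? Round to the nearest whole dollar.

Monthly rate = 8.4%/12 = 0.0070000; payment = 78,000 × 0.0070000 / (1 − (1+0.0070000)^−120) = $962.92.
Total outlay = 24 × $962.92 + $1,000.00 = $24,110.08.

$24,110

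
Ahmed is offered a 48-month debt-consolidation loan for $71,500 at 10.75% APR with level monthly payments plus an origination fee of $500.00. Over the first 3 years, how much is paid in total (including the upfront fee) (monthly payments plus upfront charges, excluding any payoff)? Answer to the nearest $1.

$66,714

At 10.75% the monthly rate is 0.0089583, so the payment is 71,500 × 0.0089583 / (1 − 1.0089583^−48) = $1,839.29.
Total outlay = 36 × $1,839.29 + $500.00 = $66,714.44.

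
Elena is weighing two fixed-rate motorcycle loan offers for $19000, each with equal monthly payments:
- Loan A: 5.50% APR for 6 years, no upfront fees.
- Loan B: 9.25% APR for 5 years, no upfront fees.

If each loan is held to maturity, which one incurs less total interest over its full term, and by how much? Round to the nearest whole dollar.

Loan A: at 5.50% the monthly rate is 0.0045833, so the payment is 19,000 × 0.0045833 / (1 − 1.0045833^−72) = $310.42.
Total interest on Loan A = 72 × $310.42 − $19,000 = $3,350.24.
Loan B: at 9.25% the monthly rate is 0.0077083, so the payment is 19,000 × 0.0077083 / (1 − 1.0077083^−60) = $396.72.
Total interest on Loan B = 60 × $396.72 − $19,000 = $4,803.20.
Loan A is lower by $1,452.96.

Loan A by $1,453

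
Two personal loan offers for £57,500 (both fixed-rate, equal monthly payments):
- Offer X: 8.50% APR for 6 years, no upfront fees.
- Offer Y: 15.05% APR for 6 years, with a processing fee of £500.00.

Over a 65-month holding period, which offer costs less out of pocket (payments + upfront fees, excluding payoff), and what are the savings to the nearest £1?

Offer X: at 8.50% the monthly rate is 0.0070833, so the payment is 57,500 × 0.0070833 / (1 − 1.0070833^−72) = £1,022.26.
Offer Y: monthly rate = 15.05%/12 = 0.0125417; payment = 57,500 × 0.0125417 / (1 − (1+0.0125417)^−72) = £1,217.40.
Over 65 months: Offer X costs 65 × £1,022.26 = £66,446.90; Offer Y costs 65 × £1,217.40 + £500.00 = £79,631.00.
Offer X is cheaper by £79,631.00 − £66,446.90 = £13,184.10.

Offer X by £13,184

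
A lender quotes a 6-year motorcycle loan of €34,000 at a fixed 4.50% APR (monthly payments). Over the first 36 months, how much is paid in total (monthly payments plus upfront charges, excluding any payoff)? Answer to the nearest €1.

At 4.50% the monthly rate is 0.0037500, so the payment is 34,000 × 0.0037500 / (1 − 1.0037500^−72) = €539.72.
Total outlay = 36 × €539.72 = €19,429.92.

€19,430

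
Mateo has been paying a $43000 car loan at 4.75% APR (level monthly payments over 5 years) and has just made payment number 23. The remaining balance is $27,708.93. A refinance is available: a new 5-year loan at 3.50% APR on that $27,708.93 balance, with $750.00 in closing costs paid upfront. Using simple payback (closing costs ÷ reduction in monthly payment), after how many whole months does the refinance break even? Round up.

Current payment = 43,000 × 4.75%/12 / (1 − (1+0.0039583)^−60) = $806.55.
Refinanced payment = 27,708.93 × 0.0029167 / (1 − (1+0.0029167)^−60) = $504.07.
Monthly savings = $806.55 − $504.07 = $302.48.
Break-even = $750.00 / $302.48 = 2.48 → 3 months.

3 months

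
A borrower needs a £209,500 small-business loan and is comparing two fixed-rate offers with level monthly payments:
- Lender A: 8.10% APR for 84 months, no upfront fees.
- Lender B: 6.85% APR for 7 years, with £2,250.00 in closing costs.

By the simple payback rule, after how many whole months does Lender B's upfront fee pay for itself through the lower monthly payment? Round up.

18 months

Lender A: monthly rate = 8.1%/12 = 0.0067500; payment = 209,500 × 0.0067500 / (1 − (1+0.0067500)^−84) = £3,275.76.
Lender B: at 6.85% the monthly rate is 0.0057083, so the payment is 209,500 × 0.0057083 / (1 − 1.0057083^−84) = £3,146.58.
Monthly savings = £3,275.76 − £3,146.58 = £129.18.
Break-even = £2,250.00 / £129.18 = 17.42 → 18 months.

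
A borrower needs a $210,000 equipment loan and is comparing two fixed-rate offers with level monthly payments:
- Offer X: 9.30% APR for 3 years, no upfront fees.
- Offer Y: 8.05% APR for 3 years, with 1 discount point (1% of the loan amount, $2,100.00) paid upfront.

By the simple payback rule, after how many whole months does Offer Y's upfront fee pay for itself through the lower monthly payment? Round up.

18 months

Offer X: monthly rate = 9.3%/12 = 0.0077500; payment = 210,000 × 0.0077500 / (1 − (1+0.0077500)^−36) = $6,707.30.
Offer Y: at 8.05% the monthly rate is 0.0067083, so the payment is 210,000 × 0.0067083 / (1 − 1.0067083^−36) = $6,585.48.
Monthly savings = $6,707.30 − $6,585.48 = $121.82.
Break-even = $2,100.00 / $121.82 = 17.24 → 18 months.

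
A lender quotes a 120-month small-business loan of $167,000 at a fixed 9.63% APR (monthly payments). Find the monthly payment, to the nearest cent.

$2,172.84

Monthly rate = 9.63%/12 = 0.0080250; payment = 167,000 × 0.0080250 / (1 − (1+0.0080250)^−120) = $2,172.84.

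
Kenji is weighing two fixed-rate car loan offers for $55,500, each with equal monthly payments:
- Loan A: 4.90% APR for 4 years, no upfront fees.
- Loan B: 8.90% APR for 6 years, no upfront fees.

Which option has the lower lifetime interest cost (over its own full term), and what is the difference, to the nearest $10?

Loan A by $10,600

Loan A: at 4.90% the monthly rate is 0.0040833, so the payment is 55,500 × 0.0040833 / (1 − 1.0040833^−48) = $1,275.61.
Total interest on Loan A = 48 × $1,275.61 − $55,500 = $5,729.28.
Loan B: at 8.90% the monthly rate is 0.0074167, so the payment is 55,500 × 0.0074167 / (1 − 1.0074167^−72) = $997.67.
Total interest on Loan B = 72 × $997.67 − $55,500 = $16,332.24.
Loan A is lower by $10,602.96.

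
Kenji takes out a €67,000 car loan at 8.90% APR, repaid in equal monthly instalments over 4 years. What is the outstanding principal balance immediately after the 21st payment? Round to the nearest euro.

€40,583

With monthly rate i = 8.9%/12 = 0.0074167, the balance after k of n payments is P · [(1+i)^n − (1+i)^k] / [(1+i)^n − 1].
(1+0.0074167)^48 = 1.42573337 and (1+0.0074167)^21 = 1.16786263, so the balance is 67,000 × (1.42573337 − 1.16786263) / (1.42573337 − 1) = €40,582.54.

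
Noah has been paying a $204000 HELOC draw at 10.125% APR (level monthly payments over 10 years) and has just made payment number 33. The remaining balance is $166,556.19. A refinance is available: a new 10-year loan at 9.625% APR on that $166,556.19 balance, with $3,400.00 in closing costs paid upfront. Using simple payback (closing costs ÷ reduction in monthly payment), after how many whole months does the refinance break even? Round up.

Current payment = 204,000 × 10.125%/12 / (1 − (1+0.0084375)^−120) = $2,710.02.
Refinanced payment = 166,556.19 × 0.0080208 / (1 − (1+0.0080208)^−120) = $2,166.61.
Monthly savings = $2,710.02 − $2,166.61 = $543.41.
Break-even = $3,400.00 / $543.41 = 6.26 → 7 months.

7 months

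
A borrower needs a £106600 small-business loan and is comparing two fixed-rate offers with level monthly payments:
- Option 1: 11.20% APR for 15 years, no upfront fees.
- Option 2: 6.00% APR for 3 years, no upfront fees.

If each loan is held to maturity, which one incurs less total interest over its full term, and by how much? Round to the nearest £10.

Option 2 by £103,760

Option 1: monthly rate = 11.2%/12 = 0.0093333; payment = 106,600 × 0.0093333 / (1 − (1+0.0093333)^−180) = £1,225.03.
Total interest on Option 1 = 180 × £1,225.03 − £106,600 = £113,905.40.
Option 2: monthly rate = 6%/12 = 0.0050000; payment = 106,600 × 0.0050000 / (1 − (1+0.0050000)^−36) = £3,242.98.
Total interest on Option 2 = 36 × £3,242.98 − £106,600 = £10,147.28.
Option 2 is lower by £103,758.12.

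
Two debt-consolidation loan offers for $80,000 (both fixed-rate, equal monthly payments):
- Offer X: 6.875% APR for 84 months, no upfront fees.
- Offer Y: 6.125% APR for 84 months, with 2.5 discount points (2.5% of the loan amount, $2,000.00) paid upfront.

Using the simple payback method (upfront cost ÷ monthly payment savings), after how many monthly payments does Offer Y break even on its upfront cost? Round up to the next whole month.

Offer X: at 6.875% the monthly rate is 0.0057292, so the payment is 80,000 × 0.0057292 / (1 − 1.0057292^−84) = $1,202.53.
Offer Y: at 6.125% the monthly rate is 0.0051042, so the payment is 80,000 × 0.0051042 / (1 − 1.0051042^−84) = $1,173.48.
Monthly savings = $1,202.53 − $1,173.48 = $29.05.
Break-even = $2,000.00 / $29.05 = 68.85 → 69 months.

69 months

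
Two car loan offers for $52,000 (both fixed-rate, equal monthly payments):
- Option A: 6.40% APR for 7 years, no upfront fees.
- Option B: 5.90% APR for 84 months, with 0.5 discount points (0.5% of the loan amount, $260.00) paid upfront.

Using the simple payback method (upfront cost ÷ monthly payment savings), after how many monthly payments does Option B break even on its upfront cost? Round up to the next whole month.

Option A: monthly rate = 6.4%/12 = 0.0053333; payment = 52,000 × 0.0053333 / (1 − (1+0.0053333)^−84) = $769.66.
Option B: at 5.90% the monthly rate is 0.0049167, so the payment is 52,000 × 0.0049167 / (1 − 1.0049167^−84) = $757.15.
Monthly savings = $769.66 − $757.15 = $12.51.
Break-even = $260.00 / $12.51 = 20.78 → 21 months.

21 months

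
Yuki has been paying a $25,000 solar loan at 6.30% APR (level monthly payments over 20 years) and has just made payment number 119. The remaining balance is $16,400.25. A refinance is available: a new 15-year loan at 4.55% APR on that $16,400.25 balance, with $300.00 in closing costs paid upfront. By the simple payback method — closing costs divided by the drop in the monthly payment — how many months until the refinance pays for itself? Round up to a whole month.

Current payment = 25,000 × 6.3%/12 / (1 − (1+0.0052500)^−240) = $183.46.
Refinanced payment = 16,400.25 × 0.0037917 / (1 − (1+0.0037917)^−180) = $125.88.
Monthly savings = $183.46 − $125.88 = $57.58.
Break-even = $300.00 / $57.58 = 5.21 → 6 months.

6 months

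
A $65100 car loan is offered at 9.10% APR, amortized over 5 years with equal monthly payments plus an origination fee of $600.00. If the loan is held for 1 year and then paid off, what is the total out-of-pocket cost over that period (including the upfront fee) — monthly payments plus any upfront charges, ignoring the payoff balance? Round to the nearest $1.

$16,854

Monthly rate = 9.1%/12 = 0.0075833; payment = 65,100 × 0.0075833 / (1 − (1+0.0075833)^−60) = $1,354.53.
Total outlay = 12 × $1,354.53 + $600.00 = $16,854.36.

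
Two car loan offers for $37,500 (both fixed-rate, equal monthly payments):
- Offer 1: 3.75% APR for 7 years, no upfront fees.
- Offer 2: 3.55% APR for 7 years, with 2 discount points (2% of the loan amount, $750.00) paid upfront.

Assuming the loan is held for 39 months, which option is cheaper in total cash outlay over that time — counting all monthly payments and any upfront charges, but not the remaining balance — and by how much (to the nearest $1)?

Offer 1 by $616

Offer 1: at 3.75% the monthly rate is 0.0031250, so the payment is 37,500 × 0.0031250 / (1 − 1.0031250^−84) = $508.28.
Offer 2: monthly rate = 3.55%/12 = 0.0029583; payment = 37,500 × 0.0029583 / (1 − (1+0.0029583)^−84) = $504.85.
Over 39 months: Offer 1 costs 39 × $508.28 = $19,822.92; Offer 2 costs 39 × $504.85 + $750.00 = $20,439.15.
Offer 1 is cheaper by $20,439.15 − $19,822.92 = $616.23.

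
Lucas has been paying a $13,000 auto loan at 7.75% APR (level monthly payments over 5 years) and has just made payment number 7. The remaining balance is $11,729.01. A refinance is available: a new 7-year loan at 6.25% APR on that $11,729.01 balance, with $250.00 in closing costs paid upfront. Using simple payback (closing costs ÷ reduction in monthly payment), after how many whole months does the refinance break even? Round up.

Current payment = 13,000 × 7.75%/12 / (1 − (1+0.0064583)^−60) = $262.04.
Refinanced payment = 11,729.01 × 0.0052083 / (1 − (1+0.0052083)^−84) = $172.75.
Monthly savings = $262.04 − $172.75 = $89.29.
Break-even = $250.00 / $89.29 = 2.80 → 3 months.

3 months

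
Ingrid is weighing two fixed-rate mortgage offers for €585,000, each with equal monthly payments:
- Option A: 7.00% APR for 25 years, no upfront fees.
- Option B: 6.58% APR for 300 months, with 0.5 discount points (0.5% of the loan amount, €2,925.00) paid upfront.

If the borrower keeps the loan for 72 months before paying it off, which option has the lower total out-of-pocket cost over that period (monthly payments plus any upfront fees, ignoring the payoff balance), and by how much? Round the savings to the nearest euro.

Option A: monthly rate = 7%/12 = 0.0058333; payment = 585,000 × 0.0058333 / (1 − (1+0.0058333)^−300) = €4,134.66.
Option B: monthly rate = 6.58%/12 = 0.0054833; payment = 585,000 × 0.0054833 / (1 − (1+0.0054833)^−300) = €3,979.26.
Over 72 months: Option A costs 72 × €4,134.66 = €297,695.52; Option B costs 72 × €3,979.26 + €2,925.00 = €289,431.72.
Option B is cheaper by €297,695.52 − €289,431.72 = €8,263.80.

Option B by €8,264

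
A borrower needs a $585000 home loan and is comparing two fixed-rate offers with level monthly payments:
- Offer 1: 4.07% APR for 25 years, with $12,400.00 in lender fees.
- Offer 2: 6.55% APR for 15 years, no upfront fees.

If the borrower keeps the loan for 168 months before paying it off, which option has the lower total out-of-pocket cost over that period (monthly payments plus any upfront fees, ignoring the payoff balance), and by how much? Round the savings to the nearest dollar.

Offer 1 by $323,864

Offer 1: at 4.07% the monthly rate is 0.0033917, so the payment is 585,000 × 0.0033917 / (1 − 1.0033917^−300) = $3,110.50.
Offer 2: at 6.55% the monthly rate is 0.0054583, so the payment is 585,000 × 0.0054583 / (1 − 1.0054583^−180) = $5,112.07.
Over 168 months: Offer 1 costs 168 × $3,110.50 + $12,400.00 = $534,964.00; Offer 2 costs 168 × $5,112.07 = $858,827.76.
Offer 1 is cheaper by $858,827.76 − $534,964.00 = $323,863.76.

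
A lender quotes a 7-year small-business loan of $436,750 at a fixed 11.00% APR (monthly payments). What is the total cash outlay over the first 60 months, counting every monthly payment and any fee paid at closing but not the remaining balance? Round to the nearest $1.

$448,693

At 11.00% the monthly rate is 0.0091667, so the payment is 436,750 × 0.0091667 / (1 − 1.0091667^−84) = $7,478.22.
Total outlay = 60 × $7,478.22 = $448,693.20.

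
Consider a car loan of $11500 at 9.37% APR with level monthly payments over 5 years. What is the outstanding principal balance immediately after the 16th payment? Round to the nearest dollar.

$8,937

With monthly rate i = 9.37%/12 = 0.0078083, the balance after k of n payments is P · [(1+i)^n − (1+i)^k] / [(1+i)^n − 1].
(1+0.0078083)^60 = 1.59469160 and (1+0.0078083)^16 = 1.13252324, so the balance is 11,500 × (1.59469160 − 1.13252324) / (1.59469160 − 1) = $8,937.30.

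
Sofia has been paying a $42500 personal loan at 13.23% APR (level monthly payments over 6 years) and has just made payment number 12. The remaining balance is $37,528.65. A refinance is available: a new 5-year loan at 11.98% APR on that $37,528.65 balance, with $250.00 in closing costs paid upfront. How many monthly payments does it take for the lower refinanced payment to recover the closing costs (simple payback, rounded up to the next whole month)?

11 months

Current payment = 42,500 × 13.23%/12 / (1 − (1+0.0110250)^−72) = $858.32.
Refinanced payment = 37,528.65 × 0.0099833 / (1 − (1+0.0099833)^−60) = $834.42.
Monthly savings = $858.32 − $834.42 = $23.90.
Break-even = $250.00 / $23.90 = 10.46 → 11 months.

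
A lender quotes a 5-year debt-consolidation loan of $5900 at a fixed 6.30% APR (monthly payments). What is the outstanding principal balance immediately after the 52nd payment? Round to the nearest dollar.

$898

With monthly rate i = 6.3%/12 = 0.0052500, the balance after k of n payments is P · [(1+i)^n − (1+i)^k] / [(1+i)^n − 1].
(1+0.0052500)^60 = 1.36913069 and (1+0.0052500)^52 = 1.31296229, so the balance is 5,900 × (1.36913069 − 1.31296229) / (1.36913069 − 1) = $897.77.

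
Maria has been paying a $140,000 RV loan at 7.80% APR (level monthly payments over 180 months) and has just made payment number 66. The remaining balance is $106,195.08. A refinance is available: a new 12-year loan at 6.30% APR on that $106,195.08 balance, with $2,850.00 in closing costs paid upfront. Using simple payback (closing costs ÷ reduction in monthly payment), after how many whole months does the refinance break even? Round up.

Current payment = 140,000 × 7.8%/12 / (1 − (1+0.0065000)^−180) = $1,321.80.
Refinanced payment = 106,195.08 × 0.0052500 / (1 − (1+0.0052500)^−144) = $1,052.87.
Monthly savings = $1,321.80 − $1,052.87 = $268.93.
Break-even = $2,850.00 / $268.93 = 10.60 → 11 months.

11 months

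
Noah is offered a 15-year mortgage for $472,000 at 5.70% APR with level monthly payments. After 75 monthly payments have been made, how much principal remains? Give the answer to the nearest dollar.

With monthly rate i = 5.7%/12 = 0.0047500, the balance after k of n payments is P · [(1+i)^n − (1+i)^k] / [(1+i)^n − 1].
(1+0.0047500)^180 = 2.34661950 and (1+0.0047500)^75 = 1.42676062, so the balance is 472,000 × (2.34661950 − 1.42676062) / (2.34661950 − 1) = $322,417.28.

$322,417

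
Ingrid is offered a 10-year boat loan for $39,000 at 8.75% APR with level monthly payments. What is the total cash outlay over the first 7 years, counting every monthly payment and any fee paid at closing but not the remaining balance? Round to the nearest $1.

$41,057

At 8.75% the monthly rate is 0.0072917, so the payment is 39,000 × 0.0072917 / (1 − 1.0072917^−120) = $488.77.
Total outlay = 84 × $488.77 = $41,056.68.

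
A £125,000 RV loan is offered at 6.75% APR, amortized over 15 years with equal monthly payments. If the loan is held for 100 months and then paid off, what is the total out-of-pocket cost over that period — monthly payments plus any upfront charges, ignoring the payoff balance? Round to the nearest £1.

Monthly rate = 6.75%/12 = 0.0056250; payment = 125,000 × 0.0056250 / (1 − (1+0.0056250)^−180) = £1,106.14.
Total outlay = 100 × £1,106.14 = £110,614.00.

£110,614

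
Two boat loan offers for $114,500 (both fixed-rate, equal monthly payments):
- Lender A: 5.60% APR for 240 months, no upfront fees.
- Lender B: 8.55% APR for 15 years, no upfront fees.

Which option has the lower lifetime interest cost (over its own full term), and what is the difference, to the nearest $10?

Lender A by $12,970

Lender A: monthly rate = 5.6%/12 = 0.0046667; payment = 114,500 × 0.0046667 / (1 − (1+0.0046667)^−240) = $794.11.
Total interest on Lender A = 240 × $794.11 − $114,500 = $76,086.40.
Lender B: at 8.55% the monthly rate is 0.0071250, so the payment is 114,500 × 0.0071250 / (1 − 1.0071250^−180) = $1,130.89.
Total interest on Lender B = 180 × $1,130.89 − $114,500 = $89,060.20.
Lender A is lower by $12,973.80.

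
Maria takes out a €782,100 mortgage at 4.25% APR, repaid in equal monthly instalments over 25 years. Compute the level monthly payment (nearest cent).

€4,236.93

Monthly rate = 4.25%/12 = 0.0035417; payment = 782,100 × 0.0035417 / (1 − (1+0.0035417)^−300) = €4,236.93.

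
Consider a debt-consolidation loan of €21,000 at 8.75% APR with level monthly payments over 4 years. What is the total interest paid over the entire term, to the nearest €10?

Monthly rate = 8.75%/12 = 0.0072917; payment = 21,000 × 0.0072917 / (1 − (1+0.0072917)^−48) = €520.10.
Total paid = 48 × €520.10 = €24,964.80; interest = €24,964.80 − €21,000 = €3,964.80.

€3,960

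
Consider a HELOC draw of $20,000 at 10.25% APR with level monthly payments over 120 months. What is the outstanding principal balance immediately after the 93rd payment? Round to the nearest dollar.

$6,416

With monthly rate i = 10.25%/12 = 0.0085417, the balance after k of n payments is P · [(1+i)^n − (1+i)^k] / [(1+i)^n − 1].
(1+0.0085417)^120 = 2.77499006 and (1+0.0085417)^93 = 2.20560435, so the balance is 20,000 × (2.77499006 − 2.20560435) / (2.77499006 − 1) = $6,415.65.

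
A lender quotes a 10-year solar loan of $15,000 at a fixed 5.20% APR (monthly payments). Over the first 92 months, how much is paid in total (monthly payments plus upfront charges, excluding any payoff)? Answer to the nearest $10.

At 5.20% the monthly rate is 0.0043333, so the payment is 15,000 × 0.0043333 / (1 − 1.0043333^−120) = $160.57.
Total outlay = 92 × $160.57 = $14,772.44.

$14,770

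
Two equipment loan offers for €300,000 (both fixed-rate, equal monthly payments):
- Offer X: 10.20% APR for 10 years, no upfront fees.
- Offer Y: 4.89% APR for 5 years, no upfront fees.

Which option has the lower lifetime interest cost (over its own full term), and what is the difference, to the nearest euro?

Offer Y by €140,963

Offer X: monthly rate = 10.2%/12 = 0.0085000; payment = 300,000 × 0.0085000 / (1 − (1+0.0085000)^−120) = €3,997.82.
Total interest on Offer X = 120 × €3,997.82 − €300,000 = €179,738.40.
Offer Y: monthly rate = 4.89%/12 = 0.0040750; payment = 300,000 × 0.0040750 / (1 − (1+0.0040750)^−60) = €5,646.26.
Total interest on Offer Y = 60 × €5,646.26 − €300,000 = €38,775.60.
Offer Y is lower by €140,962.80.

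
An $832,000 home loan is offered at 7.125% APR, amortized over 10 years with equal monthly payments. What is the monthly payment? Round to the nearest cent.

$9,713.91

Monthly rate = 7.125%/12 = 0.0059375; payment = 832,000 × 0.0059375 / (1 − (1+0.0059375)^−120) = $9,713.91.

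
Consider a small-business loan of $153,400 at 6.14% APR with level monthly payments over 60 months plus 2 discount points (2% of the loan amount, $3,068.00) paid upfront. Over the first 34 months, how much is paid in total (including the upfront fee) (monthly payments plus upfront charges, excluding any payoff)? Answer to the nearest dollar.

$104,240

At 6.14% the monthly rate is 0.0051167, so the payment is 153,400 × 0.0051167 / (1 − 1.0051167^−60) = $2,975.65.
Total outlay = 34 × $2,975.65 + $3,068.00 = $104,240.10.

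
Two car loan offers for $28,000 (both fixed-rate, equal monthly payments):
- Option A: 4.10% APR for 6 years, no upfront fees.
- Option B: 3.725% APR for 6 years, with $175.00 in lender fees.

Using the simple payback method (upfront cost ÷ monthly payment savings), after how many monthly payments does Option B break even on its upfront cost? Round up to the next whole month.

37 months

Option A: monthly rate = 4.1%/12 = 0.0034167; payment = 28,000 × 0.0034167 / (1 − (1+0.0034167)^−72) = $439.34.
Option B: monthly rate = 3.725%/12 = 0.0031042; payment = 28,000 × 0.0031042 / (1 − (1+0.0031042)^−72) = $434.57.
Monthly savings = $439.34 − $434.57 = $4.77.
Break-even = $175.00 / $4.77 = 36.69 → 37 months.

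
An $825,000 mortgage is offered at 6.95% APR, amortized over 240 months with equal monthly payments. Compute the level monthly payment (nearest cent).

$6,371.48

At 6.95% the monthly rate is 0.0057917, so the payment is 825,000 × 0.0057917 / (1 − 1.0057917^−240) = $6,371.48.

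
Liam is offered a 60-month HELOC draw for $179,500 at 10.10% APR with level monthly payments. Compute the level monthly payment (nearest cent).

$3,822.68

At 10.10% the monthly rate is 0.0084167, so the payment is 179,500 × 0.0084167 / (1 − 1.0084167^−60) = $3,822.68.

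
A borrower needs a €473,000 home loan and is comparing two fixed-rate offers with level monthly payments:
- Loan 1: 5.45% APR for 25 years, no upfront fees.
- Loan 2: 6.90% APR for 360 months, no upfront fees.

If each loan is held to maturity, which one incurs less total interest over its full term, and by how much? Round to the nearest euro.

Loan 1 by €254,306

Loan 1: monthly rate = 5.45%/12 = 0.0045417; payment = 473,000 × 0.0045417 / (1 − (1+0.0045417)^−300) = €2,890.53.
Total interest on Loan 1 = 300 × €2,890.53 − €473,000 = €394,159.00.
Loan 2: monthly rate = 6.9%/12 = 0.0057500; payment = 473,000 × 0.0057500 / (1 − (1+0.0057500)^−360) = €3,115.18.
Total interest on Loan 2 = 360 × €3,115.18 − €473,000 = €648,464.80.
Loan 1 is lower by €254,305.80.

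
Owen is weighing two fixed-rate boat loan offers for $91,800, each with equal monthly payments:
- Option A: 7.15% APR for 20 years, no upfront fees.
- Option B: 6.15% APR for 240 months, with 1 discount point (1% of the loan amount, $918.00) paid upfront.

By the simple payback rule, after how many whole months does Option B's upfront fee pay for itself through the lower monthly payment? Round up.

Option A: monthly rate = 7.15%/12 = 0.0059583; payment = 91,800 × 0.0059583 / (1 − (1+0.0059583)^−240) = $720.01.
Option B: at 6.15% the monthly rate is 0.0051250, so the payment is 91,800 × 0.0051250 / (1 − 1.0051250^−240) = $665.65.
Monthly savings = $720.01 − $665.65 = $54.36.
Break-even = $918.00 / $54.36 = 16.89 → 17 months.

17 months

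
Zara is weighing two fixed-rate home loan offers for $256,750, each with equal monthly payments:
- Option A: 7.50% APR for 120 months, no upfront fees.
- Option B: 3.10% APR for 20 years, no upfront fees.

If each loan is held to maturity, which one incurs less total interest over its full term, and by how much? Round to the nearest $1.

Option B by $20,884

Option A: at 7.50% the monthly rate is 0.0062500, so the payment is 256,750 × 0.0062500 / (1 − 1.0062500^−120) = $3,047.67.
Total interest on Option A = 120 × $3,047.67 − $256,750 = $108,970.40.
Option B: at 3.10% the monthly rate is 0.0025833, so the payment is 256,750 × 0.0025833 / (1 − 1.0025833^−240) = $1,436.82.
Total interest on Option B = 240 × $1,436.82 − $256,750 = $88,086.80.
Option B is lower by $20,883.60.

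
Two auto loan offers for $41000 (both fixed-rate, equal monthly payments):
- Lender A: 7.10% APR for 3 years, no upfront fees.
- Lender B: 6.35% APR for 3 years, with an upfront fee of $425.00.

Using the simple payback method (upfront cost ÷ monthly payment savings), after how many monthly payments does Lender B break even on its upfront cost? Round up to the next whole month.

Lender A: at 7.10% the monthly rate is 0.0059167, so the payment is 41,000 × 0.0059167 / (1 − 1.0059167^−36) = $1,267.84.
Lender B: at 6.35% the monthly rate is 0.0052917, so the payment is 41,000 × 0.0052917 / (1 − 1.0052917^−36) = $1,253.81.
Monthly savings = $1,267.84 − $1,253.81 = $14.03.
Break-even = $425.00 / $14.03 = 30.29 → 31 months.

31 months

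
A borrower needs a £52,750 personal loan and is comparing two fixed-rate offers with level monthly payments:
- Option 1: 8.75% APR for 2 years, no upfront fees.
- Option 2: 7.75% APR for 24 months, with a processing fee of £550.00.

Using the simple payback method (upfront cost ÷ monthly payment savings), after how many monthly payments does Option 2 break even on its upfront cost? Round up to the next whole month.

Option 1: at 8.75% the monthly rate is 0.0072917, so the payment is 52,750 × 0.0072917 / (1 − 1.0072917^−24) = £2,403.82.
Option 2: at 7.75% the monthly rate is 0.0064583, so the payment is 52,750 × 0.0064583 / (1 − 1.0064583^−24) = £2,379.73.
Monthly savings = £2,403.82 − £2,379.73 = £24.09.
Break-even = £550.00 / £24.09 = 22.83 → 23 months.

23 months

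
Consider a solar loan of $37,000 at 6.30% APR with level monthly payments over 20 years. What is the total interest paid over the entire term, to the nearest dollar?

$28,165

Monthly rate = 6.3%/12 = 0.0052500; payment = 37,000 × 0.0052500 / (1 − (1+0.0052500)^−240) = $271.52.
Total paid = 240 × $271.52 = $65,164.80; interest = $65,164.80 − $37,000 = $28,164.80.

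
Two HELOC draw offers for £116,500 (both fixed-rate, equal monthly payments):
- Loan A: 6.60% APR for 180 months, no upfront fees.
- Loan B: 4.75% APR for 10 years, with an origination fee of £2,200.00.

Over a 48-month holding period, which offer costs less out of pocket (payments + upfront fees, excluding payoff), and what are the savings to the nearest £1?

Loan A: monthly rate = 6.6%/12 = 0.0055000; payment = 116,500 × 0.0055000 / (1 − (1+0.0055000)^−180) = £1,021.26.
Loan B: at 4.75% the monthly rate is 0.0039583, so the payment is 116,500 × 0.0039583 / (1 − 1.0039583^−120) = £1,221.48.
Over 48 months: Loan A costs 48 × £1,021.26 = £49,020.48; Loan B costs 48 × £1,221.48 + £2,200.00 = £60,831.04.
Loan A is cheaper by £60,831.04 − £49,020.48 = £11,810.56.

Loan A by £11,811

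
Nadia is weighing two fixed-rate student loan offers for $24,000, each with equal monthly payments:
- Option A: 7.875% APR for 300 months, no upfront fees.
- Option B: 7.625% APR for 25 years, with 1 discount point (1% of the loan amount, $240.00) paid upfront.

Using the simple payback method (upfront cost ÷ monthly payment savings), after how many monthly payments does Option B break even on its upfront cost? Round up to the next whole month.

61 months

Option A: monthly rate = 7.875%/12 = 0.0065625; payment = 24,000 × 0.0065625 / (1 − (1+0.0065625)^−300) = $183.25.
Option B: at 7.625% the monthly rate is 0.0063542, so the payment is 24,000 × 0.0063542 / (1 − 1.0063542^−300) = $179.31.
Monthly savings = $183.25 − $179.31 = $3.94.
Break-even = $240.00 / $3.94 = 60.91 → 61 months.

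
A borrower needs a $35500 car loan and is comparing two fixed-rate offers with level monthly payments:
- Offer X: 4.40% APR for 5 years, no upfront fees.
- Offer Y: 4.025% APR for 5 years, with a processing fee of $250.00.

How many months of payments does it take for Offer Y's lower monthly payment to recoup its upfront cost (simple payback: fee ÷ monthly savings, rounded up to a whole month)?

Offer X: monthly rate = 4.4%/12 = 0.0036667; payment = 35,500 × 0.0036667 / (1 − (1+0.0036667)^−60) = $660.21.
Offer Y: monthly rate = 4.025%/12 = 0.0033542; payment = 35,500 × 0.0033542 / (1 − (1+0.0033542)^−60) = $654.19.
Monthly savings = $660.21 − $654.19 = $6.02.
Break-even = $250.00 / $6.02 = 41.53 → 42 months.

42 months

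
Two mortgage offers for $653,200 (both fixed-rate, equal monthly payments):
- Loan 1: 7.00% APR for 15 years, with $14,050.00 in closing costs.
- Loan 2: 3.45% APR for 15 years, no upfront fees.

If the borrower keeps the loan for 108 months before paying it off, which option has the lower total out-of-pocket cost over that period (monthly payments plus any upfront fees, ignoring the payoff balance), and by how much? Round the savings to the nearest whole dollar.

Loan 1: at 7.00% the monthly rate is 0.0058333, so the payment is 653,200 × 0.0058333 / (1 − 1.0058333^−180) = $5,871.15.
Loan 2: monthly rate = 3.45%/12 = 0.0028750; payment = 653,200 × 0.0028750 / (1 − (1+0.0028750)^−180) = $4,653.59.
Over 108 months: Loan 1 costs 108 × $5,871.15 + $14,050.00 = $648,134.20; Loan 2 costs 108 × $4,653.59 = $502,587.72.
Loan 2 is cheaper by $648,134.20 − $502,587.72 = $145,546.48.

Loan 2 by $145,546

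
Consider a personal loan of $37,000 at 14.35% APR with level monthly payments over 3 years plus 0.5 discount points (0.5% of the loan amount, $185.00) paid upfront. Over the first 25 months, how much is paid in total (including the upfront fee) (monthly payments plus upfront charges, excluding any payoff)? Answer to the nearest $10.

$31,960

Monthly rate = 14.35%/12 = 0.0119583; payment = 37,000 × 0.0119583 / (1 − (1+0.0119583)^−36) = $1,270.87.
Total outlay = 25 × $1,270.87 + $185.00 = $31,956.75.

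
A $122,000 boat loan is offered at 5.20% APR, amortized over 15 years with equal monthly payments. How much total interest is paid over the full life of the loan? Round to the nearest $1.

At 5.20% the monthly rate is 0.0043333, so the payment is 122,000 × 0.0043333 / (1 − 1.0043333^−180) = $977.53.
Total paid = 180 × $977.53 = $175,955.40; interest = $175,955.40 − $122,000 = $53,955.40.

$53,955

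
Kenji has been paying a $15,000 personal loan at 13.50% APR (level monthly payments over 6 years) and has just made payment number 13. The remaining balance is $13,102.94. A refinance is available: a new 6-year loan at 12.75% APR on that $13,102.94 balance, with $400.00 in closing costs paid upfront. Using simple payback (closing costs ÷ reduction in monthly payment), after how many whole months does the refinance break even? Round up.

Current payment = 15,000 × 13.5%/12 / (1 − (1+0.0112500)^−72) = $305.08.
Refinanced payment = 13,102.94 × 0.0106250 / (1 − (1+0.0106250)^−72) = $261.30.
Monthly savings = $305.08 − $261.30 = $43.78.
Break-even = $400.00 / $43.78 = 9.14 → 10 months.

10 months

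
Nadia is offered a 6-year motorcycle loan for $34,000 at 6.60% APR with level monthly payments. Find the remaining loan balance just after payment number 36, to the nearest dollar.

With monthly rate i = 6.6%/12 = 0.0055000, the balance after k of n payments is P · [(1+i)^n − (1+i)^k] / [(1+i)^n − 1].
(1+0.0055000)^72 = 1.48425799 and (1+0.0055000)^36 = 1.21830127, so the balance is 34,000 × (1.48425799 − 1.21830127) / (1.48425799 − 1) = $18,672.96.

$18,673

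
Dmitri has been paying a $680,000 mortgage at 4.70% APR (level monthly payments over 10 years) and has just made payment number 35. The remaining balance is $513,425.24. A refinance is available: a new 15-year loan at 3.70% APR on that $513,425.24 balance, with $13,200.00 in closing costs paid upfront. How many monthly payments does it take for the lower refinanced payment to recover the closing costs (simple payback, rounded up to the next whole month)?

Current payment = 680,000 × 4.7%/12 / (1 − (1+0.0039167)^−120) = $7,113.15.
Refinanced payment = 513,425.24 × 0.0030833 / (1 − (1+0.0030833)^−180) = $3,721.02.
Monthly savings = $7,113.15 − $3,721.02 = $3,392.13.
Break-even = $13,200.00 / $3,392.13 = 3.89 → 4 months.

4 months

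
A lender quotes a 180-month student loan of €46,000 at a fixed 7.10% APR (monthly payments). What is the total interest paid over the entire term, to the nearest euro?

€28,887

Monthly rate = 7.1%/12 = 0.0059167; payment = 46,000 × 0.0059167 / (1 − (1+0.0059167)^−180) = €416.04.
Total paid = 180 × €416.04 = €74,887.20; interest = €74,887.20 − €46,000 = €28,887.20.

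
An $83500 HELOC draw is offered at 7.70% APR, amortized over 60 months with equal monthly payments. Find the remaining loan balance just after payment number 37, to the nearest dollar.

With monthly rate i = 7.7%/12 = 0.0064167, the balance after k of n payments is P · [(1+i)^n − (1+i)^k] / [(1+i)^n − 1].
(1+0.0064167)^60 = 1.46780788 and (1+0.0064167)^37 = 1.26700798, so the balance is 83,500 × (1.46780788 − 1.26700798) / (1.46780788 − 1) = $35,841.19.

$35,841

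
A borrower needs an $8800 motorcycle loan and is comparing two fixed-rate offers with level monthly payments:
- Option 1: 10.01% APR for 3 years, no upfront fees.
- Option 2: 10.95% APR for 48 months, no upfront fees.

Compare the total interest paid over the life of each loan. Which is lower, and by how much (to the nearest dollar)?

Option 1: monthly rate = 10.01%/12 = 0.0083417; payment = 8,800 × 0.0083417 / (1 − (1+0.0083417)^−36) = $283.99.
Total interest on Option 1 = 36 × $283.99 − $8,800 = $1,423.64.
Option 2: monthly rate = 10.95%/12 = 0.0091250; payment = 8,800 × 0.0091250 / (1 − (1+0.0091250)^−48) = $227.23.
Total interest on Option 2 = 48 × $227.23 − $8,800 = $2,107.04.
Option 1 is lower by $683.40.

Option 1 by $683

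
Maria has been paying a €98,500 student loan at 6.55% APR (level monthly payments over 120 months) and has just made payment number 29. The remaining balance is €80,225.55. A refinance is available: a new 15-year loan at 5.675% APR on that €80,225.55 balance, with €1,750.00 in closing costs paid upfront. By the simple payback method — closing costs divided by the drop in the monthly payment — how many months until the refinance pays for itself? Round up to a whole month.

Current payment = 98,500 × 6.55%/12 / (1 − (1+0.0054583)^−120) = €1,120.96.
Refinanced payment = 80,225.55 × 0.0047292 / (1 − (1+0.0047292)^−180) = €662.98.
Monthly savings = €1,120.96 − €662.98 = €457.98.
Break-even = €1,750.00 / €457.98 = 3.82 → 4 months.

4 months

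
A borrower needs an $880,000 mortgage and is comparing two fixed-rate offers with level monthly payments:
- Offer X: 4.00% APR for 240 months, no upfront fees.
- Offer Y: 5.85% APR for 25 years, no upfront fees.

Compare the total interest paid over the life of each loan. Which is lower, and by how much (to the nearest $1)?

Offer X by $397,001

Offer X: monthly rate = 4%/12 = 0.0033333; payment = 880,000 × 0.0033333 / (1 − (1+0.0033333)^−240) = $5,332.63.
Total interest on Offer X = 240 × $5,332.63 − $880,000 = $399,831.20.
Offer Y: at 5.85% the monthly rate is 0.0048750, so the payment is 880,000 × 0.0048750 / (1 − 1.0048750^−300) = $5,589.44.
Total interest on Offer Y = 300 × $5,589.44 − $880,000 = $796,832.00.
Offer X is lower by $397,000.80.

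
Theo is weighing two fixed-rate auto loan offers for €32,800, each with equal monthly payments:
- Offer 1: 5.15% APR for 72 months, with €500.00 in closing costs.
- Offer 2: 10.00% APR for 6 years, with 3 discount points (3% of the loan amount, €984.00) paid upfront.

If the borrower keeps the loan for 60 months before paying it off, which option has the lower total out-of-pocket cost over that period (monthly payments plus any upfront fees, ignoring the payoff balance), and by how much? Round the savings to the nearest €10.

Offer 1 by €5,110

Offer 1: monthly rate = 5.15%/12 = 0.0042917; payment = 32,800 × 0.0042917 / (1 − (1+0.0042917)^−72) = €530.53.
Offer 2: at 10.00% the monthly rate is 0.0083333, so the payment is 32,800 × 0.0083333 / (1 − 1.0083333^−72) = €607.65.
Over 60 months: Offer 1 costs 60 × €530.53 + €500.00 = €32,331.80; Offer 2 costs 60 × €607.65 + €984.00 = €37,443.00.
Offer 1 is cheaper by €37,443.00 − €32,331.80 = €5,111.20.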